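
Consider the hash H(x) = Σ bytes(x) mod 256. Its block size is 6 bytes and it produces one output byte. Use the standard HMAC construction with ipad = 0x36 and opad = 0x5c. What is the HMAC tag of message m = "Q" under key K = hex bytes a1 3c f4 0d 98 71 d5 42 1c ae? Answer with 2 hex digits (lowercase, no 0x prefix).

Key hex bytes a1 3c f4 0d 98 71 d5 42 1c ae is 10 bytes > B = 6, so hash it first: H(key) = c8, then zero-pad to 6 bytes: K' = c8 00 00 00 00 00.
K' ⊕ ipad = fe 36 36 36 36 36.  K' ⊕ opad = 94 5c 5c 5c 5c 5c.
Inner input = (K'⊕ipad) ∥ m = fe 36 36 36 36 36 ∥ 51.
Inner hash: sum = 254+54+54+54+54+54+81 = 605; mod 256 = 93 → 5d.
Outer input = (K'⊕opad) ∥ inner = 94 5c 5c 5c 5c 5c ∥ 5d.
Outer hash (tag): sum = 148+92+92+92+92+92+93 = 701; mod 256 = 189 → bd.

bd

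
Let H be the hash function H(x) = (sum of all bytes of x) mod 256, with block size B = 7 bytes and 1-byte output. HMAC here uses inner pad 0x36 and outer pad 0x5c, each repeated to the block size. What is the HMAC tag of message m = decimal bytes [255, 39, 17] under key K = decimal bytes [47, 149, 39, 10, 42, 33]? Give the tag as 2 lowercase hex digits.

05

Key decimal bytes [47, 149, 39, 10, 42, 33] = 2f 95 27 0a 2a 21 is 6 bytes ≤ B = 7; zero-pad to 7 bytes: K' = 2f 95 27 0a 2a 21 00.
K' ⊕ ipad = 19 a3 11 3c 1c 17 36.  K' ⊕ opad = 73 c9 7b 56 76 7d 5c.
Inner input = (K'⊕ipad) ∥ m = 19 a3 11 3c 1c 17 36 ∥ ff 27 11.
Inner hash: sum = 25+163+17+60+28+23+54+255+39+17 = 681; mod 256 = 169 → a9.
Outer input = (K'⊕opad) ∥ inner = 73 c9 7b 56 76 7d 5c ∥ a9.
Outer hash (tag): sum = 115+201+123+86+118+125+92+169 = 1029; mod 256 = 5 → 05.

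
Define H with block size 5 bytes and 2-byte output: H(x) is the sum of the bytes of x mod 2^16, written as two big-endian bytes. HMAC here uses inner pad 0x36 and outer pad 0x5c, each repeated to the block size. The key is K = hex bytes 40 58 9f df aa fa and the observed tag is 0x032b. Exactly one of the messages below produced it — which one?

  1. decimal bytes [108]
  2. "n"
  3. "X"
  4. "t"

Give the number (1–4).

Key hex bytes 40 58 9f df aa fa is 6 bytes > B = 5, so hash it first: H(key) = 03 ba, then zero-pad to 5 bytes: K' = 03 ba 00 00 00.
K' ⊕ ipad = 35 8c 36 36 36; K' ⊕ opad = 5f e6 5c 5c 5c.
m1: inner = H(35 8c 36 36 36 6c) = 01 cf; tag = H(5f e6 5c 5c 5c 01 cf) = 0329
m2: inner = H(35 8c 36 36 36 6e) = 01 d1; tag = H(5f e6 5c 5c 5c 01 d1) = 032b ← matches
m3: inner = H(35 8c 36 36 36 58) = 01 bb; tag = H(5f e6 5c 5c 5c 01 bb) = 0315
m4: inner = H(35 8c 36 36 36 74) = 01 d7; tag = H(5f e6 5c 5c 5c 01 d7) = 0331

2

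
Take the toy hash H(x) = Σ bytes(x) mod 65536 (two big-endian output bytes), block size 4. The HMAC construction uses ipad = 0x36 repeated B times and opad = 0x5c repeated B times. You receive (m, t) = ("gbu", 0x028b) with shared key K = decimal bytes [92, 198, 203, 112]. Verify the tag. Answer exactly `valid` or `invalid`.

Key decimal bytes [92, 198, 203, 112] = 5c c6 cb 70 is exactly B = 4 bytes: K' = 5c c6 cb 70.
K' ⊕ ipad = 6a f0 fd 46; K' ⊕ opad = 00 9a 97 2c.
Inner hash: sum = 106+240+253+70+103+98+117 = 987 → 03 db.
Outer hash (recomputed tag): sum = 0+154+151+44+3+219 = 571 → 02 3b.
Recomputed tag = 023b; claimed = 028b → mismatch.

invalid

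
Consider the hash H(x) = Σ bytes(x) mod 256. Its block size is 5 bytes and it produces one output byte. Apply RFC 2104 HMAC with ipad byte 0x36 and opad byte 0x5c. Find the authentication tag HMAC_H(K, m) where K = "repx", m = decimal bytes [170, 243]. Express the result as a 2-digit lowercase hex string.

Key "repx" = 72 65 70 78 is 4 bytes ≤ B = 5; zero-pad to 5 bytes: K' = 72 65 70 78 00.
K' ⊕ ipad = 44 53 46 4e 36.  K' ⊕ opad = 2e 39 2c 24 5c.
Inner input = (K'⊕ipad) ∥ m = 44 53 46 4e 36 ∥ aa f3.
Inner hash: sum = 68+83+70+78+54+170+243 = 766; mod 256 = 254 → fe.
Outer input = (K'⊕opad) ∥ inner = 2e 39 2c 24 5c ∥ fe.
Outer hash (tag): sum = 46+57+44+36+92+254 = 529; mod 256 = 17 → 11.

11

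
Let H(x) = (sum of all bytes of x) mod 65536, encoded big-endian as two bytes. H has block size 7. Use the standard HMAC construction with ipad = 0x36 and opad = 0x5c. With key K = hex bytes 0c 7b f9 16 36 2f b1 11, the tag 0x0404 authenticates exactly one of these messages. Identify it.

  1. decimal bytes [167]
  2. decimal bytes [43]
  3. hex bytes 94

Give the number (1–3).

2

Key hex bytes 0c 7b f9 16 36 2f b1 11 is 8 bytes > B = 7, so hash it first: H(key) = 02 bd, then zero-pad to 7 bytes: K' = 02 bd 00 00 00 00 00.
K' ⊕ ipad = 34 8b 36 36 36 36 36; K' ⊕ opad = 5e e1 5c 5c 5c 5c 5c.
m1: inner = H(34 8b 36 36 36 36 36 a7) = 02 74; tag = H(5e e1 5c 5c 5c 5c 5c 02 74) = 0381
m2: inner = H(34 8b 36 36 36 36 36 2b) = 01 f8; tag = H(5e e1 5c 5c 5c 5c 5c 01 f8) = 0404 ← matches
m3: inner = H(34 8b 36 36 36 36 36 94) = 02 61; tag = H(5e e1 5c 5c 5c 5c 5c 02 61) = 036e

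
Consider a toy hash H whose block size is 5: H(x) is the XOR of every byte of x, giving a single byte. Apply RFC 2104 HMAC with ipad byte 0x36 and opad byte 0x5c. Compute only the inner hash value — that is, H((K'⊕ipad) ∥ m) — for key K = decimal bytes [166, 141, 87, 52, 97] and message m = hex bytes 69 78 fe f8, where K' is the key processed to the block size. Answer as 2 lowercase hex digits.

08

Key decimal bytes [166, 141, 87, 52, 97] = a6 8d 57 34 61 is exactly B = 5 bytes: K' = a6 8d 57 34 61.
K' ⊕ ipad = 90 bb 61 02 57.
Inner input = 90 bb 61 02 57 ∥ 69 78 fe f8.
Inner hash: XOR 90⊕bb⊕61⊕02⊕57⊕69⊕78⊕fe⊕f8 = 08.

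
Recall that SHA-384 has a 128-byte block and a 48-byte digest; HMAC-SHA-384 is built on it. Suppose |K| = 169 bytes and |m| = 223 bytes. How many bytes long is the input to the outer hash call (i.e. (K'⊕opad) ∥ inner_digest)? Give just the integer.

Key is 169 > 128 bytes, so it is hashed to 48 bytes then zero-padded to 128: |K'| = 128.
Outer input = (K'⊕opad) ∥ H(inner) → 128 + 48 = 176 bytes.

176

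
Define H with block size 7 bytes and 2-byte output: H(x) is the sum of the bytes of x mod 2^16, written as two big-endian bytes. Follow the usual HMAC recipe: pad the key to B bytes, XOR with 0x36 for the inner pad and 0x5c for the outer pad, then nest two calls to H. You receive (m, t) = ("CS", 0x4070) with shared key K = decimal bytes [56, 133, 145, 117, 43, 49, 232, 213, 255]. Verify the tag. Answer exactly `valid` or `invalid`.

invalid

Key decimal bytes [56, 133, 145, 117, 43, 49, 232, 213, 255] = 38 85 91 75 2b 31 e8 d5 ff is 9 bytes > B = 7, so hash it first: H(key) = 04 db, then zero-pad to 7 bytes: K' = 04 db 00 00 00 00 00.
K' ⊕ ipad = 32 ed 36 36 36 36 36; K' ⊕ opad = 58 87 5c 5c 5c 5c 5c.
Inner hash: sum = 50+237+54+54+54+54+54+67+83 = 707 → 02 c3.
Outer hash (recomputed tag): sum = 88+135+92+92+92+92+92+2+195 = 880 → 03 70.
Recomputed tag = 0370; claimed = 4070 → mismatch.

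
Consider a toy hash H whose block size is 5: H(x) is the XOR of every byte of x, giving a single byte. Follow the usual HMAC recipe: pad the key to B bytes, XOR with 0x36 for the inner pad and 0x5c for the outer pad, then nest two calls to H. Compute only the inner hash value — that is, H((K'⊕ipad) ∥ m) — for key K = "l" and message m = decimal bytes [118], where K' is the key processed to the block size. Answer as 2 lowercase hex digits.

2c

Key "l" = 6c is 1 byte ≤ B = 5; zero-pad to 5 bytes: K' = 6c 00 00 00 00.
K' ⊕ ipad = 5a 36 36 36 36.
Inner input = 5a 36 36 36 36 ∥ 76.
Inner hash: XOR 5a⊕36⊕36⊕36⊕36⊕76 = 2c.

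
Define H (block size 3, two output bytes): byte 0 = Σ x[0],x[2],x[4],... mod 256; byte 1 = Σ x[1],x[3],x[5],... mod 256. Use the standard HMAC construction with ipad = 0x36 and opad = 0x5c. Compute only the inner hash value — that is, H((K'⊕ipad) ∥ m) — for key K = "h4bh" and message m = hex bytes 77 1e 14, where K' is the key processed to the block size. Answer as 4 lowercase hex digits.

Key "h4bh" = 68 34 62 68 is 4 bytes > B = 3, so hash it first: H(key) = ca 9c, then zero-pad to 3 bytes: K' = ca 9c 00.
K' ⊕ ipad = fc aa 36.
Inner input = fc aa 36 ∥ 77 1e 14.
Inner hash: even-index sum = 336 mod 256 = 80; odd-index sum = 309 mod 256 = 53 → 50 35.

5035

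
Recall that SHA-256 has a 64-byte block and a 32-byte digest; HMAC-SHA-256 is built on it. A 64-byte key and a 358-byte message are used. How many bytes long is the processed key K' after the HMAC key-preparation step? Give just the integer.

Key is 64 ≤ 64 bytes, zero-padded: |K'| = 64.

64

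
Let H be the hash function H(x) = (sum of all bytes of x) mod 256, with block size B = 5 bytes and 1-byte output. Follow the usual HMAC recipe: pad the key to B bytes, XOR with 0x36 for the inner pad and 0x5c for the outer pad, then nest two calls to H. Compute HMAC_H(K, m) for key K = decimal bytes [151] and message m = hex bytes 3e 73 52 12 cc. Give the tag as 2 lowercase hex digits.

Key decimal bytes [151] = 97 is 1 byte ≤ B = 5; zero-pad to 5 bytes: K' = 97 00 00 00 00.
K' ⊕ ipad = a1 36 36 36 36.  K' ⊕ opad = cb 5c 5c 5c 5c.
Inner input = (K'⊕ipad) ∥ m = a1 36 36 36 36 ∥ 3e 73 52 12 cc.
Inner hash: sum = 161+54+54+54+54+62+115+82+18+204 = 858; mod 256 = 90 → 5a.
Outer input = (K'⊕opad) ∥ inner = cb 5c 5c 5c 5c ∥ 5a.
Outer hash (tag): sum = 203+92+92+92+92+90 = 661; mod 256 = 149 → 95.

95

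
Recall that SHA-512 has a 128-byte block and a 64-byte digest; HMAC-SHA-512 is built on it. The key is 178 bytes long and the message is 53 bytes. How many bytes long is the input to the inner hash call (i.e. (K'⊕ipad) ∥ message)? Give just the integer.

181

Key is 178 > 128 bytes, so it is hashed to 64 bytes then zero-padded to 128: |K'| = 128.
Inner input = (K'⊕ipad) ∥ m → 128 + 53 = 181 bytes.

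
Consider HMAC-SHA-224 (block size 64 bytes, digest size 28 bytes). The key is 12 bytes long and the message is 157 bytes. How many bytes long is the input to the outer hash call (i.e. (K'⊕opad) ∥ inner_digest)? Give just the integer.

Key is 12 ≤ 64 bytes, zero-padded: |K'| = 64.
Outer input = (K'⊕opad) ∥ H(inner) → 64 + 28 = 92 bytes.

92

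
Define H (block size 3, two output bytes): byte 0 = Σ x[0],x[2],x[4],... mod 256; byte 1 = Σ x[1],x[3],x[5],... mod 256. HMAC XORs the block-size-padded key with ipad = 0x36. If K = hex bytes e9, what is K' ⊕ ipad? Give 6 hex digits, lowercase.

df3636

Key hex bytes e9 is 1 byte ≤ B = 3; zero-pad to 3 bytes: K' = e9 00 00.
XOR each byte with 0x36: e9⊕36=df, 00⊕36=36, 00⊕36=36.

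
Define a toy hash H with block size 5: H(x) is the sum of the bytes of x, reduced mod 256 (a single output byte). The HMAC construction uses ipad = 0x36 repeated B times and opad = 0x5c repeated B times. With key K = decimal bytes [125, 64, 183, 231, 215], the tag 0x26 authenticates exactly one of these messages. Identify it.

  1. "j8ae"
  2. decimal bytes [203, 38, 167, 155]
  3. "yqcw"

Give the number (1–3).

Key decimal bytes [125, 64, 183, 231, 215] = 7d 40 b7 e7 d7 is exactly B = 5 bytes: K' = 7d 40 b7 e7 d7.
K' ⊕ ipad = 4b 76 81 d1 e1; K' ⊕ opad = 21 1c eb bb 8b.
m1: inner = H(4b 76 81 d1 e1 6a 38 61 65) = 5c; tag = H(21 1c eb bb 8b 5c) = ca
m2: inner = H(4b 76 81 d1 e1 cb 26 a7 9b) = 27; tag = H(21 1c eb bb 8b 27) = 95
m3: inner = H(4b 76 81 d1 e1 79 71 63 77) = b8; tag = H(21 1c eb bb 8b b8) = 26 ← matches

3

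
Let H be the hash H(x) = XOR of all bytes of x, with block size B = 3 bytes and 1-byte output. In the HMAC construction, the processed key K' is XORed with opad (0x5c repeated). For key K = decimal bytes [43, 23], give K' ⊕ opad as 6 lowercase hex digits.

Key decimal bytes [43, 23] = 2b 17 is 2 bytes ≤ B = 3; zero-pad to 3 bytes: K' = 2b 17 00.
XOR each byte with 0x5c: 2b⊕5c=77, 17⊕5c=4b, 00⊕5c=5c.

774b5c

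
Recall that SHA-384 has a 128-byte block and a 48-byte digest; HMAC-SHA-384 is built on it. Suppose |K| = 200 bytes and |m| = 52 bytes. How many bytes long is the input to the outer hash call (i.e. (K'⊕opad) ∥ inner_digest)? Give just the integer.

Key is 200 > 128 bytes, so it is hashed to 48 bytes then zero-padded to 128: |K'| = 128.
Outer input = (K'⊕opad) ∥ H(inner) → 128 + 48 = 176 bytes.

176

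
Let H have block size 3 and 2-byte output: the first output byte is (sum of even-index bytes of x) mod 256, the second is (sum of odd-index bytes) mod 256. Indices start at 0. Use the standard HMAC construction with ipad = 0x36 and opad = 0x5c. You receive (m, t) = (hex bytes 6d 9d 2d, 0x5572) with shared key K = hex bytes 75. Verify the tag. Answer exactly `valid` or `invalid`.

Key hex bytes 75 is 1 byte ≤ B = 3; zero-pad to 3 bytes: K' = 75 00 00.
K' ⊕ ipad = 43 36 36; K' ⊕ opad = 29 5c 5c.
Inner hash: even-index sum = 278 mod 256 = 22; odd-index sum = 208 mod 256 = 208 → 16 d0.
Outer hash (recomputed tag): even-index sum = 341 mod 256 = 85; odd-index sum = 114 mod 256 = 114 → 55 72.
Recomputed tag = 5572; claimed = 5572 → match.

valid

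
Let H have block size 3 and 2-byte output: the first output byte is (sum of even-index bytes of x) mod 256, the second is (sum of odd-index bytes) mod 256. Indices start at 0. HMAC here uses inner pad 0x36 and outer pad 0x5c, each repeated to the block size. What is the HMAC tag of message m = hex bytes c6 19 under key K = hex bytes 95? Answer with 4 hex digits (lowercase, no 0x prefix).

214e

Key hex bytes 95 is 1 byte ≤ B = 3; zero-pad to 3 bytes: K' = 95 00 00.
K' ⊕ ipad = a3 36 36.  K' ⊕ opad = c9 5c 5c.
Inner input = (K'⊕ipad) ∥ m = a3 36 36 ∥ c6 19.
Inner hash: even-index sum = 242 mod 256 = 242; odd-index sum = 252 mod 256 = 252 → f2 fc.
Outer input = (K'⊕opad) ∥ inner = c9 5c 5c ∥ f2 fc.
Outer hash (tag): even-index sum = 545 mod 256 = 33; odd-index sum = 334 mod 256 = 78 → 21 4e.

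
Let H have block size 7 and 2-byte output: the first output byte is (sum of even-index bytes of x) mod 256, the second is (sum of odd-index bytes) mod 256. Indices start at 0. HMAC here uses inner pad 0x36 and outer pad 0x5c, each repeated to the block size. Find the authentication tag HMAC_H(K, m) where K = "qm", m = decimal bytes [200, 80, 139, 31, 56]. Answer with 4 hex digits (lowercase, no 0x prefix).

Key "qm" = 71 6d is 2 bytes ≤ B = 7; zero-pad to 7 bytes: K' = 71 6d 00 00 00 00 00.
K' ⊕ ipad = 47 5b 36 36 36 36 36.  K' ⊕ opad = 2d 31 5c 5c 5c 5c 5c.
Inner input = (K'⊕ipad) ∥ m = 47 5b 36 36 36 36 36 ∥ c8 50 8b 1f 38.
Inner hash: even-index sum = 344 mod 256 = 88; odd-index sum = 594 mod 256 = 82 → 58 52.
Outer input = (K'⊕opad) ∥ inner = 2d 31 5c 5c 5c 5c 5c ∥ 58 52.
Outer hash (tag): even-index sum = 403 mod 256 = 147; odd-index sum = 321 mod 256 = 65 → 93 41.

9341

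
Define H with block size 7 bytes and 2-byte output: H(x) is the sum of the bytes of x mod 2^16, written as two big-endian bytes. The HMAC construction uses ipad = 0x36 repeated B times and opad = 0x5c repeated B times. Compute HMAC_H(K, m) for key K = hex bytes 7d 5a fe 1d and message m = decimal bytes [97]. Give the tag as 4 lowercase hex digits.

02cd

Key hex bytes 7d 5a fe 1d is 4 bytes ≤ B = 7; zero-pad to 7 bytes: K' = 7d 5a fe 1d 00 00 00.
K' ⊕ ipad = 4b 6c c8 2b 36 36 36.  K' ⊕ opad = 21 06 a2 41 5c 5c 5c.
Inner input = (K'⊕ipad) ∥ m = 4b 6c c8 2b 36 36 36 ∥ 61.
Inner hash: sum = 75+108+200+43+54+54+54+97 = 685 → 02 ad.
Outer input = (K'⊕opad) ∥ inner = 21 06 a2 41 5c 5c 5c ∥ 02 ad.
Outer hash (tag): sum = 33+6+162+65+92+92+92+2+173 = 717 → 02 cd.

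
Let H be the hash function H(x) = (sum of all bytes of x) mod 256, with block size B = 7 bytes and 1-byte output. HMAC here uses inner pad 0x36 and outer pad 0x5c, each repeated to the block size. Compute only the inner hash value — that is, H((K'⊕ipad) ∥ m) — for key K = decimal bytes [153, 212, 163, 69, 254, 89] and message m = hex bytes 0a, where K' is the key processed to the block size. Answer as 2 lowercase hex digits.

Key decimal bytes [153, 212, 163, 69, 254, 89] = 99 d4 a3 45 fe 59 is 6 bytes ≤ B = 7; zero-pad to 7 bytes: K' = 99 d4 a3 45 fe 59 00.
K' ⊕ ipad = af e2 95 73 c8 6f 36.
Inner input = af e2 95 73 c8 6f 36 ∥ 0a.
Inner hash: sum = 175+226+149+115+200+111+54+10 = 1040; mod 256 = 16 → 10.

10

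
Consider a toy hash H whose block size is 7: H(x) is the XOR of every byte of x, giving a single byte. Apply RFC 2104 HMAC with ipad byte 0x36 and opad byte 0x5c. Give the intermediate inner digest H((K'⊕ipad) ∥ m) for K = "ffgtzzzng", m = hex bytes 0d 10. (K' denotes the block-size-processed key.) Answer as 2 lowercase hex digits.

4b

Key "ffgtzzzng" = 66 66 67 74 7a 7a 7a 6e 67 is 9 bytes > B = 7, so hash it first: H(key) = 60, then zero-pad to 7 bytes: K' = 60 00 00 00 00 00 00.
K' ⊕ ipad = 56 36 36 36 36 36 36.
Inner input = 56 36 36 36 36 36 36 ∥ 0d 10.
Inner hash: XOR 56⊕36⊕36⊕36⊕36⊕36⊕36⊕0d⊕10 = 4b.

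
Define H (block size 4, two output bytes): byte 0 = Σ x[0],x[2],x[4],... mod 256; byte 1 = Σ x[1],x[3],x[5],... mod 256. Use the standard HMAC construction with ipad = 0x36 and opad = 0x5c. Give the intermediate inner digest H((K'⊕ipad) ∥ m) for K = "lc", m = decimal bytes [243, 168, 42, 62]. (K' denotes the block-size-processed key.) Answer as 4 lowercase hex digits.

Key "lc" = 6c 63 is 2 bytes ≤ B = 4; zero-pad to 4 bytes: K' = 6c 63 00 00.
K' ⊕ ipad = 5a 55 36 36.
Inner input = 5a 55 36 36 ∥ f3 a8 2a 3e.
Inner hash: even-index sum = 429 mod 256 = 173; odd-index sum = 369 mod 256 = 113 → ad 71.

ad71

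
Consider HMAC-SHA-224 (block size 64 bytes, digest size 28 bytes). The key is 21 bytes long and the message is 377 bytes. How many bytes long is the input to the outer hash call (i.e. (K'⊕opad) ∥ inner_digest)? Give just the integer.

92

Key is 21 ≤ 64 bytes, zero-padded: |K'| = 64.
Outer input = (K'⊕opad) ∥ H(inner) → 64 + 28 = 92 bytes.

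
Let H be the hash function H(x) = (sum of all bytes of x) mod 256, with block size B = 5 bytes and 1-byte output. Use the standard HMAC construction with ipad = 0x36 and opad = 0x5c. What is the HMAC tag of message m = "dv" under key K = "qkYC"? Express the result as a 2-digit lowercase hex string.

7c

Key "qkYC" = 71 6b 59 43 is 4 bytes ≤ B = 5; zero-pad to 5 bytes: K' = 71 6b 59 43 00.
K' ⊕ ipad = 47 5d 6f 75 36.  K' ⊕ opad = 2d 37 05 1f 5c.
Inner input = (K'⊕ipad) ∥ m = 47 5d 6f 75 36 ∥ 64 76.
Inner hash: sum = 71+93+111+117+54+100+118 = 664; mod 256 = 152 → 98.
Outer input = (K'⊕opad) ∥ inner = 2d 37 05 1f 5c ∥ 98.
Outer hash (tag): sum = 45+55+5+31+92+152 = 380; mod 256 = 124 → 7c.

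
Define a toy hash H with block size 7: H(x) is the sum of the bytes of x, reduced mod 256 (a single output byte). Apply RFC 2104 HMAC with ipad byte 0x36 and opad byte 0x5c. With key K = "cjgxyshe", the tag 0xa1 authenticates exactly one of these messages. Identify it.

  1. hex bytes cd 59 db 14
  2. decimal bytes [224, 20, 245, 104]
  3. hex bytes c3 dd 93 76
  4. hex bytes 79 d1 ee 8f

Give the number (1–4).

3

Key "cjgxyshe" = 63 6a 67 78 79 73 68 65 is 8 bytes > B = 7, so hash it first: H(key) = 65, then zero-pad to 7 bytes: K' = 65 00 00 00 00 00 00.
K' ⊕ ipad = 53 36 36 36 36 36 36; K' ⊕ opad = 39 5c 5c 5c 5c 5c 5c.
m1: inner = H(53 36 36 36 36 36 36 cd 59 db 14) = ac; tag = H(39 5c 5c 5c 5c 5c 5c ac) = 0d
m2: inner = H(53 36 36 36 36 36 36 e0 14 f5 68) = e8; tag = H(39 5c 5c 5c 5c 5c 5c e8) = 49
m3: inner = H(53 36 36 36 36 36 36 c3 dd 93 76) = 40; tag = H(39 5c 5c 5c 5c 5c 5c 40) = a1 ← matches
m4: inner = H(53 36 36 36 36 36 36 79 d1 ee 8f) = 5e; tag = H(39 5c 5c 5c 5c 5c 5c 5e) = bf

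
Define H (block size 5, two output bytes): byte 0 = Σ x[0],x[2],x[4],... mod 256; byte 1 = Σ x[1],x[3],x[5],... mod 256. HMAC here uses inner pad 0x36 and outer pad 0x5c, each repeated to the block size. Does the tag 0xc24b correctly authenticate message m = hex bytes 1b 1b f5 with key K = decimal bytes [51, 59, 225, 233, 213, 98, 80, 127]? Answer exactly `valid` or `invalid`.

invalid

Key decimal bytes [51, 59, 225, 233, 213, 98, 80, 127] = 33 3b e1 e9 d5 62 50 7f is 8 bytes > B = 5, so hash it first: H(key) = 39 05, then zero-pad to 5 bytes: K' = 39 05 00 00 00.
K' ⊕ ipad = 0f 33 36 36 36; K' ⊕ opad = 65 59 5c 5c 5c.
Inner hash: even-index sum = 150 mod 256 = 150; odd-index sum = 377 mod 256 = 121 → 96 79.
Outer hash (recomputed tag): even-index sum = 406 mod 256 = 150; odd-index sum = 331 mod 256 = 75 → 96 4b.
Recomputed tag = 964b; claimed = c24b → mismatch.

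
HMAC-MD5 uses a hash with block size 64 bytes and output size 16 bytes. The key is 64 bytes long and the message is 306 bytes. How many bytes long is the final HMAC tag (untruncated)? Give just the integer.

The tag is one MD5 digest: 16 bytes.

16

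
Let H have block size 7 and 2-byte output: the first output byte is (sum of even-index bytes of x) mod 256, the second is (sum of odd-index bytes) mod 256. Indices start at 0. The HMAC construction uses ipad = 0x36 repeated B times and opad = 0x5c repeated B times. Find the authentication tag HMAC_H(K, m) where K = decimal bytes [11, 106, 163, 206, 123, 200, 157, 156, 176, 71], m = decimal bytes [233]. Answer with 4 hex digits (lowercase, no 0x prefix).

Key decimal bytes [11, 106, 163, 206, 123, 200, 157, 156, 176, 71] = 0b 6a a3 ce 7b c8 9d 9c b0 47 is 10 bytes > B = 7, so hash it first: H(key) = 76 e3, then zero-pad to 7 bytes: K' = 76 e3 00 00 00 00 00.
K' ⊕ ipad = 40 d5 36 36 36 36 36.  K' ⊕ opad = 2a bf 5c 5c 5c 5c 5c.
Inner input = (K'⊕ipad) ∥ m = 40 d5 36 36 36 36 36 ∥ e9.
Inner hash: even-index sum = 226 mod 256 = 226; odd-index sum = 554 mod 256 = 42 → e2 2a.
Outer input = (K'⊕opad) ∥ inner = 2a bf 5c 5c 5c 5c 5c ∥ e2 2a.
Outer hash (tag): even-index sum = 360 mod 256 = 104; odd-index sum = 601 mod 256 = 89 → 68 59.

6859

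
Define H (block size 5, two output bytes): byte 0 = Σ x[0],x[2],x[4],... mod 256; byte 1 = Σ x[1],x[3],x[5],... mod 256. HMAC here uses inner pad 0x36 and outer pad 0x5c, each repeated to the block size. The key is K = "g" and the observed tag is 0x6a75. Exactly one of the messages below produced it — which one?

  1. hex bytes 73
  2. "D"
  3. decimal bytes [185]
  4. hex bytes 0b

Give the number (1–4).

4

Key "g" = 67 is 1 byte ≤ B = 5; zero-pad to 5 bytes: K' = 67 00 00 00 00.
K' ⊕ ipad = 51 36 36 36 36; K' ⊕ opad = 3b 5c 5c 5c 5c.
m1: inner = H(51 36 36 36 36 73) = bd df; tag = H(3b 5c 5c 5c 5c bd df) = d275
m2: inner = H(51 36 36 36 36 44) = bd b0; tag = H(3b 5c 5c 5c 5c bd b0) = a375
m3: inner = H(51 36 36 36 36 b9) = bd 25; tag = H(3b 5c 5c 5c 5c bd 25) = 1875
m4: inner = H(51 36 36 36 36 0b) = bd 77; tag = H(3b 5c 5c 5c 5c bd 77) = 6a75 ← matches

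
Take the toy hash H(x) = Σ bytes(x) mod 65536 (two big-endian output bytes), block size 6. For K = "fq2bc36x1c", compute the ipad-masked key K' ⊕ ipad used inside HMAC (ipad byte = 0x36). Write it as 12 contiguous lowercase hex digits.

Key "fq2bc36x1c" = 66 71 32 62 63 33 36 78 31 63 is 10 bytes > B = 6, so hash it first: H(key) = 03 43, then zero-pad to 6 bytes: K' = 03 43 00 00 00 00.
XOR each byte with 0x36: 03⊕36=35, 43⊕36=75, 00⊕36=36, 00⊕36=36, 00⊕36=36, 00⊕36=36.

357536363636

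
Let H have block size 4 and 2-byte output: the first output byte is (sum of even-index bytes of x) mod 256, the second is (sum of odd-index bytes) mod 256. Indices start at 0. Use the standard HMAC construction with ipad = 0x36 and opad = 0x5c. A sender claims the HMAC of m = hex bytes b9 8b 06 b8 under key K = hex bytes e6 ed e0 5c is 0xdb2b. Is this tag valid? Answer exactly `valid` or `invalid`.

Key hex bytes e6 ed e0 5c is exactly B = 4 bytes: K' = e6 ed e0 5c.
K' ⊕ ipad = d0 db d6 6a; K' ⊕ opad = ba b1 bc 00.
Inner hash: even-index sum = 613 mod 256 = 101; odd-index sum = 648 mod 256 = 136 → 65 88.
Outer hash (recomputed tag): even-index sum = 475 mod 256 = 219; odd-index sum = 313 mod 256 = 57 → db 39.
Recomputed tag = db39; claimed = db2b → mismatch.

invalid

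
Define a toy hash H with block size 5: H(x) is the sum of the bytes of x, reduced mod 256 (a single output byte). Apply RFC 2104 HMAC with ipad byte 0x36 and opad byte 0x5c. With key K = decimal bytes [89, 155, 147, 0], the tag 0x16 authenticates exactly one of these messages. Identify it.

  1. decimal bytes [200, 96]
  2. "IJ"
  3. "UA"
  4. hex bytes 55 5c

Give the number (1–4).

Key decimal bytes [89, 155, 147, 0] = 59 9b 93 00 is 4 bytes ≤ B = 5; zero-pad to 5 bytes: K' = 59 9b 93 00 00.
K' ⊕ ipad = 6f ad a5 36 36; K' ⊕ opad = 05 c7 cf 5c 5c.
m1: inner = H(6f ad a5 36 36 c8 60) = 55; tag = H(05 c7 cf 5c 5c 55) = a8
m2: inner = H(6f ad a5 36 36 49 4a) = c0; tag = H(05 c7 cf 5c 5c c0) = 13
m3: inner = H(6f ad a5 36 36 55 41) = c3; tag = H(05 c7 cf 5c 5c c3) = 16 ← matches
m4: inner = H(6f ad a5 36 36 55 5c) = de; tag = H(05 c7 cf 5c 5c de) = 31

3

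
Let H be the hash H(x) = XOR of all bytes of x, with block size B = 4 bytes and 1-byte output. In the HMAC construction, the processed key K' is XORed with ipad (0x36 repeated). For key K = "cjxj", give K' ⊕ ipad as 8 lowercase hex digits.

Key "cjxj" = 63 6a 78 6a is exactly B = 4 bytes: K' = 63 6a 78 6a.
XOR each byte with 0x36: 63⊕36=55, 6a⊕36=5c, 78⊕36=4e, 6a⊕36=5c.

555c4e5c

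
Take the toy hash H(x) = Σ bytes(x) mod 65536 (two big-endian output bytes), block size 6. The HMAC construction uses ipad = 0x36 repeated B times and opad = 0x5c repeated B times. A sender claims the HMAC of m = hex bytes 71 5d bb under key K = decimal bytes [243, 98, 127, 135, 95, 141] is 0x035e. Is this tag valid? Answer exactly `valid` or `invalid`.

invalid

Key decimal bytes [243, 98, 127, 135, 95, 141] = f3 62 7f 87 5f 8d is exactly B = 6 bytes: K' = f3 62 7f 87 5f 8d.
K' ⊕ ipad = c5 54 49 b1 69 bb; K' ⊕ opad = af 3e 23 db 03 d1.
Inner hash: sum = 197+84+73+177+105+187+113+93+187 = 1216 → 04 c0.
Outer hash (recomputed tag): sum = 175+62+35+219+3+209+4+192 = 899 → 03 83.
Recomputed tag = 0383; claimed = 035e → mismatch.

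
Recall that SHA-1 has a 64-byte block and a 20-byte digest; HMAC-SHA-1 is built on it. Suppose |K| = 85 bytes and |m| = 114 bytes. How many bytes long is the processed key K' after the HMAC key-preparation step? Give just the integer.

Key is 85 > 64 bytes, so it is hashed to 20 bytes then zero-padded to 64: |K'| = 64.

64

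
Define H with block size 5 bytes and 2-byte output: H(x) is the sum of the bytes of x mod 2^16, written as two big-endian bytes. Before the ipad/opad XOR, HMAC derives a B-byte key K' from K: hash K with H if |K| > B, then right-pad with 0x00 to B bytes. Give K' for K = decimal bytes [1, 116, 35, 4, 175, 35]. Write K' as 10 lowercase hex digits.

|K| = 6 > B = 5, so first hash the key.
H(K): sum = 1+116+35+4+175+35 = 366 → 01 6e.
Zero-pad H(K) = 01 6e to 5 bytes: K' = 01 6e 00 00 00.

016e000000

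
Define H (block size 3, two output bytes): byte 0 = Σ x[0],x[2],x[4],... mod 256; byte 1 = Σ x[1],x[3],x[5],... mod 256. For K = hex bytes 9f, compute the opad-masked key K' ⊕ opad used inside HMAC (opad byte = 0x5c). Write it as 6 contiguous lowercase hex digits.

Key hex bytes 9f is 1 byte ≤ B = 3; zero-pad to 3 bytes: K' = 9f 00 00.
XOR each byte with 0x5c: 9f⊕5c=c3, 00⊕5c=5c, 00⊕5c=5c.

c35c5c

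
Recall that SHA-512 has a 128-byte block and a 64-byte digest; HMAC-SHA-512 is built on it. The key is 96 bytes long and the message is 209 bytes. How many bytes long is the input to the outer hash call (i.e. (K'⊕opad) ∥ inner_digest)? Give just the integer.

Key is 96 ≤ 128 bytes, zero-padded: |K'| = 128.
Outer input = (K'⊕opad) ∥ H(inner) → 128 + 64 = 192 bytes.

192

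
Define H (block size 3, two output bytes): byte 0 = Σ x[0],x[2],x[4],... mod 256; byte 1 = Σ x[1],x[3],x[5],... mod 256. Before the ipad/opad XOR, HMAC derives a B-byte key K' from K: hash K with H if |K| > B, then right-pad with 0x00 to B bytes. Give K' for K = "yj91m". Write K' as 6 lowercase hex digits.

|K| = 5 > B = 3, so first hash the key.
H(K): even-index sum = 287 mod 256 = 31; odd-index sum = 155 mod 256 = 155 → 1f 9b.
Zero-pad H(K) = 1f 9b to 3 bytes: K' = 1f 9b 00.

1f9b00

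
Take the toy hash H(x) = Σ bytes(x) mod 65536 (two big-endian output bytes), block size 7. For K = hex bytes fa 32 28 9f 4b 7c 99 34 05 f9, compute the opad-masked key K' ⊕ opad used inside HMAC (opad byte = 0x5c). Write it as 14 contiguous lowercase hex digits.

Key hex bytes fa 32 28 9f 4b 7c 99 34 05 f9 is 10 bytes > B = 7, so hash it first: H(key) = 04 85, then zero-pad to 7 bytes: K' = 04 85 00 00 00 00 00.
XOR each byte with 0x5c: 04⊕5c=58, 85⊕5c=d9, 00⊕5c=5c, 00⊕5c=5c, 00⊕5c=5c, 00⊕5c=5c, 00⊕5c=5c.

58d95c5c5c5c5c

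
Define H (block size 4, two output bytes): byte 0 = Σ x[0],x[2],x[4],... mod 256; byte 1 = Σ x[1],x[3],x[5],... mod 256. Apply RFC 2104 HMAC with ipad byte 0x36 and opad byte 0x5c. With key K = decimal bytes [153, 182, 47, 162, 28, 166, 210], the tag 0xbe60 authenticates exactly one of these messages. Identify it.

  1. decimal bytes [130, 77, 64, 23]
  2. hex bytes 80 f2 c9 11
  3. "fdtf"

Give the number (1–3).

1

Key decimal bytes [153, 182, 47, 162, 28, 166, 210] = 99 b6 2f a2 1c a6 d2 is 7 bytes > B = 4, so hash it first: H(key) = b6 fe, then zero-pad to 4 bytes: K' = b6 fe 00 00.
K' ⊕ ipad = 80 c8 36 36; K' ⊕ opad = ea a2 5c 5c.
m1: inner = H(80 c8 36 36 82 4d 40 17) = 78 62; tag = H(ea a2 5c 5c 78 62) = be60 ← matches
m2: inner = H(80 c8 36 36 80 f2 c9 11) = ff 01; tag = H(ea a2 5c 5c ff 01) = 45ff
m3: inner = H(80 c8 36 36 66 64 74 66) = 90 c8; tag = H(ea a2 5c 5c 90 c8) = d6c6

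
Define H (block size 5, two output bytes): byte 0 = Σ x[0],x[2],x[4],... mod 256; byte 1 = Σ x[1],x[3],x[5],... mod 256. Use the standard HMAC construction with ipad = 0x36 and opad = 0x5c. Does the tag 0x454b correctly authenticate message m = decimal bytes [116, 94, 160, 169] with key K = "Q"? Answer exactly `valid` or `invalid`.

invalid

Key "Q" = 51 is 1 byte ≤ B = 5; zero-pad to 5 bytes: K' = 51 00 00 00 00.
K' ⊕ ipad = 67 36 36 36 36; K' ⊕ opad = 0d 5c 5c 5c 5c.
Inner hash: even-index sum = 474 mod 256 = 218; odd-index sum = 384 mod 256 = 128 → da 80.
Outer hash (recomputed tag): even-index sum = 325 mod 256 = 69; odd-index sum = 402 mod 256 = 146 → 45 92.
Recomputed tag = 4592; claimed = 454b → mismatch.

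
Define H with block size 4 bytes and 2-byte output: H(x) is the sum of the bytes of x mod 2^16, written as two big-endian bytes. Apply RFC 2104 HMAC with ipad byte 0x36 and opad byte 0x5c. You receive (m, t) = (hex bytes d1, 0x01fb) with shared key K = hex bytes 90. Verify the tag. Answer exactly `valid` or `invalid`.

valid

Key hex bytes 90 is 1 byte ≤ B = 4; zero-pad to 4 bytes: K' = 90 00 00 00.
K' ⊕ ipad = a6 36 36 36; K' ⊕ opad = cc 5c 5c 5c.
Inner hash: sum = 166+54+54+54+209 = 537 → 02 19.
Outer hash (recomputed tag): sum = 204+92+92+92+2+25 = 507 → 01 fb.
Recomputed tag = 01fb; claimed = 01fb → match.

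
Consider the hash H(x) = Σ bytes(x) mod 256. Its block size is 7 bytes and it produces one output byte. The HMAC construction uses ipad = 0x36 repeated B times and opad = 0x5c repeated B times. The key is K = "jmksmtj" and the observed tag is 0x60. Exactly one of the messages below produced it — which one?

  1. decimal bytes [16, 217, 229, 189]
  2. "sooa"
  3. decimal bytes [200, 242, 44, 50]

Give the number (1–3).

Key "jmksmtj" = 6a 6d 6b 73 6d 74 6a is exactly B = 7 bytes: K' = 6a 6d 6b 73 6d 74 6a.
K' ⊕ ipad = 5c 5b 5d 45 5b 42 5c; K' ⊕ opad = 36 31 37 2f 31 28 36.
m1: inner = H(5c 5b 5d 45 5b 42 5c 10 d9 e5 bd) = dd; tag = H(36 31 37 2f 31 28 36 dd) = 39
m2: inner = H(5c 5b 5d 45 5b 42 5c 73 6f 6f 61) = 04; tag = H(36 31 37 2f 31 28 36 04) = 60 ← matches
m3: inner = H(5c 5b 5d 45 5b 42 5c c8 f2 2c 32) = 6a; tag = H(36 31 37 2f 31 28 36 6a) = c6

2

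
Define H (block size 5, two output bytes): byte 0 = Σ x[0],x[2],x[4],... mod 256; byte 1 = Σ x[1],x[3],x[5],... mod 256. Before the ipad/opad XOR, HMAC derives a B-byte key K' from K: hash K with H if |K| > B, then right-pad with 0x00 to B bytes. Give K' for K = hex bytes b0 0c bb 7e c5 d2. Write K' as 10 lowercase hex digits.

|K| = 6 > B = 5, so first hash the key.
H(K): even-index sum = 560 mod 256 = 48; odd-index sum = 348 mod 256 = 92 → 30 5c.
Zero-pad H(K) = 30 5c to 5 bytes: K' = 30 5c 00 00 00.

305c000000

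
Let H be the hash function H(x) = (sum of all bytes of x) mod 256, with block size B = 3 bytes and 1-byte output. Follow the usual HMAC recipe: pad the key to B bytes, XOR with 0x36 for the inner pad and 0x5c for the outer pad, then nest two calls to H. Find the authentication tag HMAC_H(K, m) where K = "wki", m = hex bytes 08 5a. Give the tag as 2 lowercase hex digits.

f6

Key "wki" = 77 6b 69 is exactly B = 3 bytes: K' = 77 6b 69.
K' ⊕ ipad = 41 5d 5f.  K' ⊕ opad = 2b 37 35.
Inner input = (K'⊕ipad) ∥ m = 41 5d 5f ∥ 08 5a.
Inner hash: sum = 65+93+95+8+90 = 351; mod 256 = 95 → 5f.
Outer input = (K'⊕opad) ∥ inner = 2b 37 35 ∥ 5f.
Outer hash (tag): sum = 43+55+53+95 = 246 → f6.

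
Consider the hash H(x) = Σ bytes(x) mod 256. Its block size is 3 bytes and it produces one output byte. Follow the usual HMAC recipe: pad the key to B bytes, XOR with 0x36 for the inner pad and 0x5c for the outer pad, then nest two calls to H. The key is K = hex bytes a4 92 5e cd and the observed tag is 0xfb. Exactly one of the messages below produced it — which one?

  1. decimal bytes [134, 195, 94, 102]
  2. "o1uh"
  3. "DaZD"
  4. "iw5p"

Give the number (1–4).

3

Key hex bytes a4 92 5e cd is 4 bytes > B = 3, so hash it first: H(key) = 61, then zero-pad to 3 bytes: K' = 61 00 00.
K' ⊕ ipad = 57 36 36; K' ⊕ opad = 3d 5c 5c.
m1: inner = H(57 36 36 86 c3 5e 66) = d0; tag = H(3d 5c 5c d0) = c5
m2: inner = H(57 36 36 6f 31 75 68) = 40; tag = H(3d 5c 5c 40) = 35
m3: inner = H(57 36 36 44 61 5a 44) = 06; tag = H(3d 5c 5c 06) = fb ← matches
m4: inner = H(57 36 36 69 77 35 70) = 48; tag = H(3d 5c 5c 48) = 3d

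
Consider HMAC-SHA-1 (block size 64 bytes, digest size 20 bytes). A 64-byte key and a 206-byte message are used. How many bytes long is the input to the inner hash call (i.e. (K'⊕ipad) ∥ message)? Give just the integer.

270

Key is 64 ≤ 64 bytes, zero-padded: |K'| = 64.
Inner input = (K'⊕ipad) ∥ m → 64 + 206 = 270 bytes.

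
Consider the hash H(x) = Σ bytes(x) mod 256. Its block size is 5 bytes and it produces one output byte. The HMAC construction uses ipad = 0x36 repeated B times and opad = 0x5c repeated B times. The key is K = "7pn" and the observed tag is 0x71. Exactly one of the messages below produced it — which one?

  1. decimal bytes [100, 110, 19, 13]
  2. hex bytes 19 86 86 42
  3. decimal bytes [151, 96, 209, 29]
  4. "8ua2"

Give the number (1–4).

3

Key "7pn" = 37 70 6e is 3 bytes ≤ B = 5; zero-pad to 5 bytes: K' = 37 70 6e 00 00.
K' ⊕ ipad = 01 46 58 36 36; K' ⊕ opad = 6b 2c 32 5c 5c.
m1: inner = H(01 46 58 36 36 64 6e 13 0d) = fd; tag = H(6b 2c 32 5c 5c fd) = 7e
m2: inner = H(01 46 58 36 36 19 86 86 42) = 72; tag = H(6b 2c 32 5c 5c 72) = f3
m3: inner = H(01 46 58 36 36 97 60 d1 1d) = f0; tag = H(6b 2c 32 5c 5c f0) = 71 ← matches
m4: inner = H(01 46 58 36 36 38 75 61 32) = 4b; tag = H(6b 2c 32 5c 5c 4b) = cc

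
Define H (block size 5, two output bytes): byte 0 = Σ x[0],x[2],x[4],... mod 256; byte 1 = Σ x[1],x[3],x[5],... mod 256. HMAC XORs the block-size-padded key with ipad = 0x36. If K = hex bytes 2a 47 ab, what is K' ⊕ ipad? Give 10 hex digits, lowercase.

1c719d3636

Key hex bytes 2a 47 ab is 3 bytes ≤ B = 5; zero-pad to 5 bytes: K' = 2a 47 ab 00 00.
XOR each byte with 0x36: 2a⊕36=1c, 47⊕36=71, ab⊕36=9d, 00⊕36=36, 00⊕36=36.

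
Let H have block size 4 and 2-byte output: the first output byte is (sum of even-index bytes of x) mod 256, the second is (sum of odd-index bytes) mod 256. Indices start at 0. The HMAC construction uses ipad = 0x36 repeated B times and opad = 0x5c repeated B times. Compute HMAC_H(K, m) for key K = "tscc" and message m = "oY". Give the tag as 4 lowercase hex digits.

Key "tscc" = 74 73 63 63 is exactly B = 4 bytes: K' = 74 73 63 63.
K' ⊕ ipad = 42 45 55 55.  K' ⊕ opad = 28 2f 3f 3f.
Inner input = (K'⊕ipad) ∥ m = 42 45 55 55 ∥ 6f 59.
Inner hash: even-index sum = 262 mod 256 = 6; odd-index sum = 243 mod 256 = 243 → 06 f3.
Outer input = (K'⊕opad) ∥ inner = 28 2f 3f 3f ∥ 06 f3.
Outer hash (tag): even-index sum = 109 mod 256 = 109; odd-index sum = 353 mod 256 = 97 → 6d 61.

6d61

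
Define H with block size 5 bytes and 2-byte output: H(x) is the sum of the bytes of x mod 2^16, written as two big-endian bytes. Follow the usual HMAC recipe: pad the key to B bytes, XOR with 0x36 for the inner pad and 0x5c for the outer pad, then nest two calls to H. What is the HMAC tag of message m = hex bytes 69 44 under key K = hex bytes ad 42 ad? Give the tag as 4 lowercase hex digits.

037d

Key hex bytes ad 42 ad is 3 bytes ≤ B = 5; zero-pad to 5 bytes: K' = ad 42 ad 00 00.
K' ⊕ ipad = 9b 74 9b 36 36.  K' ⊕ opad = f1 1e f1 5c 5c.
Inner input = (K'⊕ipad) ∥ m = 9b 74 9b 36 36 ∥ 69 44.
Inner hash: sum = 155+116+155+54+54+105+68 = 707 → 02 c3.
Outer input = (K'⊕opad) ∥ inner = f1 1e f1 5c 5c ∥ 02 c3.
Outer hash (tag): sum = 241+30+241+92+92+2+195 = 893 → 03 7d.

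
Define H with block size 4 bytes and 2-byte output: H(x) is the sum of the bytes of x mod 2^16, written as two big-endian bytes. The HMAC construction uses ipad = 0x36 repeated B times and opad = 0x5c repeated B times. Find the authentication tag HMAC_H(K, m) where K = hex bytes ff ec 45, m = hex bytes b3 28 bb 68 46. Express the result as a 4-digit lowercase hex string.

025c

Key hex bytes ff ec 45 is 3 bytes ≤ B = 4; zero-pad to 4 bytes: K' = ff ec 45 00.
K' ⊕ ipad = c9 da 73 36.  K' ⊕ opad = a3 b0 19 5c.
Inner input = (K'⊕ipad) ∥ m = c9 da 73 36 ∥ b3 28 bb 68 46.
Inner hash: sum = 201+218+115+54+179+40+187+104+70 = 1168 → 04 90.
Outer input = (K'⊕opad) ∥ inner = a3 b0 19 5c ∥ 04 90.
Outer hash (tag): sum = 163+176+25+92+4+144 = 604 → 02 5c.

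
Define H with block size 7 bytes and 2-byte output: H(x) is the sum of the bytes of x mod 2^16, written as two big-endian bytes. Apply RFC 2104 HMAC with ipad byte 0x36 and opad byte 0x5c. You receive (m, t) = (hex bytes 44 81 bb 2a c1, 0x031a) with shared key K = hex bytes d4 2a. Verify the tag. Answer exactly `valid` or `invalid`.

invalid

Key hex bytes d4 2a is 2 bytes ≤ B = 7; zero-pad to 7 bytes: K' = d4 2a 00 00 00 00 00.
K' ⊕ ipad = e2 1c 36 36 36 36 36; K' ⊕ opad = 88 76 5c 5c 5c 5c 5c.
Inner hash: sum = 226+28+54+54+54+54+54+68+129+187+42+193 = 1143 → 04 77.
Outer hash (recomputed tag): sum = 136+118+92+92+92+92+92+4+119 = 837 → 03 45.
Recomputed tag = 0345; claimed = 031a → mismatch.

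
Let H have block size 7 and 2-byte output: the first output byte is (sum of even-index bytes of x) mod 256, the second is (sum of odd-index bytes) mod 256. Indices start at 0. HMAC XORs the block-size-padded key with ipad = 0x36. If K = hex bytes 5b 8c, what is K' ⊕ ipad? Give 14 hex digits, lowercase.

Key hex bytes 5b 8c is 2 bytes ≤ B = 7; zero-pad to 7 bytes: K' = 5b 8c 00 00 00 00 00.
XOR each byte with 0x36: 5b⊕36=6d, 8c⊕36=ba, 00⊕36=36, 00⊕36=36, 00⊕36=36, 00⊕36=36, 00⊕36=36.

6dba3636363636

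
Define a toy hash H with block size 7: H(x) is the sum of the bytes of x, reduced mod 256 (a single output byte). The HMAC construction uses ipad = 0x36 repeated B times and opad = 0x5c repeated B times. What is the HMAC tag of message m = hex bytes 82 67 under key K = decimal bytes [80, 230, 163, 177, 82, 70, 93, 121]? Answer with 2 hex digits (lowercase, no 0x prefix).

c7

Key decimal bytes [80, 230, 163, 177, 82, 70, 93, 121] = 50 e6 a3 b1 52 46 5d 79 is 8 bytes > B = 7, so hash it first: H(key) = f8, then zero-pad to 7 bytes: K' = f8 00 00 00 00 00 00.
K' ⊕ ipad = ce 36 36 36 36 36 36.  K' ⊕ opad = a4 5c 5c 5c 5c 5c 5c.
Inner input = (K'⊕ipad) ∥ m = ce 36 36 36 36 36 36 ∥ 82 67.
Inner hash: sum = 206+54+54+54+54+54+54+130+103 = 763; mod 256 = 251 → fb.
Outer input = (K'⊕opad) ∥ inner = a4 5c 5c 5c 5c 5c 5c ∥ fb.
Outer hash (tag): sum = 164+92+92+92+92+92+92+251 = 967; mod 256 = 199 → c7.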